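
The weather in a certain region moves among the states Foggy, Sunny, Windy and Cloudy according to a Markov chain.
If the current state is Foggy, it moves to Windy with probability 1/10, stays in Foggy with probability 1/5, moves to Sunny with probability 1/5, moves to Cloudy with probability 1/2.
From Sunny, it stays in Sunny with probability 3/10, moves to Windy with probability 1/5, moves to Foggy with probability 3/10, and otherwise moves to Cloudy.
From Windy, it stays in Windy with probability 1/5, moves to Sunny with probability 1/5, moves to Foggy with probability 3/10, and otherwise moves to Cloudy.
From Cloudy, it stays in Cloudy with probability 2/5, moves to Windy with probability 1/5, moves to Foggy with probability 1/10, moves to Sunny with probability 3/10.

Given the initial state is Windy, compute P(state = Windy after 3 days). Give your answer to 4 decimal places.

Propagate the distribution vector 3 days from Windy.
After 0 days: (0.0000, 0.0000, 1.0000, 0.0000)
After 1 day: (0.3000, 0.2000, 0.2000, 0.3000)
After 2 days: (0.2100, 0.2500, 0.1700, 0.3700)
After 3 days: (0.2050, 0.2620, 0.1790, 0.3540)
P(in Windy after 3 days) = 0.1790

0.1790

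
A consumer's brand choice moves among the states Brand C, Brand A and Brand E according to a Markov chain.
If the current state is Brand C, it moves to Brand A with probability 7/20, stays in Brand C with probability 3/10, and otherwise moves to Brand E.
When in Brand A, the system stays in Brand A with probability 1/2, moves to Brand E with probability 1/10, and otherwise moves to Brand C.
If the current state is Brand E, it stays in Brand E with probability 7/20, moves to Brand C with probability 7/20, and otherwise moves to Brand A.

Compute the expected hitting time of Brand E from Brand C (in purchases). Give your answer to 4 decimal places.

Let t(s) be the expected number of purchases to first reach Brand E from state s, with t(Brand E) = 0. Conditioning on the first purchase:
t(Brand C) = 1 + 0.3·t(Brand C) + 0.35·t(Brand A)
t(Brand A) = 1 + 0.4·t(Brand C) + 0.5·t(Brand A)
Solving: t(Brand C) = 4.0476, t(Brand A) = 5.2381.
Expected purchases from Brand C to Brand E: 4.0476.

4.0476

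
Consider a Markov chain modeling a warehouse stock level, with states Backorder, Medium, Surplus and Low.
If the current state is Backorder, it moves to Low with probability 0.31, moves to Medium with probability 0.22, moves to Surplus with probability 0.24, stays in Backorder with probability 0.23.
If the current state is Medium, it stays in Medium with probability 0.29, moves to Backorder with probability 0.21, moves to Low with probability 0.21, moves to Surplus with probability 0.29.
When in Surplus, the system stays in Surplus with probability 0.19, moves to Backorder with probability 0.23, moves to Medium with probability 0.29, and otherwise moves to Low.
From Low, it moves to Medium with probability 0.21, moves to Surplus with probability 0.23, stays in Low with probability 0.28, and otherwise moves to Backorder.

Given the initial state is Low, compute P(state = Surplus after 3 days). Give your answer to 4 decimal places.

Propagate the distribution vector 3 days from Low.
After 0 days: (0.0000, 0.0000, 0.0000, 1.0000)
After 1 day: (0.2800, 0.2100, 0.2300, 0.2800)
After 2 days: (0.2398, 0.2480, 0.2362, 0.2760)
After 3 days: (0.2388, 0.2511, 0.2378, 0.2722)
P(in Surplus after 3 days) = 0.2378

0.2378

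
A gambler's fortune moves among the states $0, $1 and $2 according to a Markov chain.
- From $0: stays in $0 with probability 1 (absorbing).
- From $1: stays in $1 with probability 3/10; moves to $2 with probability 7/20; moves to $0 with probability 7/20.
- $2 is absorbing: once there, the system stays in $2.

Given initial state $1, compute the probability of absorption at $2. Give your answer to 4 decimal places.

0.5000

Let h(s) be the probability of absorption at $2 starting from transient state s. Then h($2) = 1 and h($0) = 0. By first-step analysis:
h($1) = 0.35·0 + 0.3·h($1) + 0.35·1
Solving: h($1) = 0.5000.
Starting from $1, the probability is 0.5000.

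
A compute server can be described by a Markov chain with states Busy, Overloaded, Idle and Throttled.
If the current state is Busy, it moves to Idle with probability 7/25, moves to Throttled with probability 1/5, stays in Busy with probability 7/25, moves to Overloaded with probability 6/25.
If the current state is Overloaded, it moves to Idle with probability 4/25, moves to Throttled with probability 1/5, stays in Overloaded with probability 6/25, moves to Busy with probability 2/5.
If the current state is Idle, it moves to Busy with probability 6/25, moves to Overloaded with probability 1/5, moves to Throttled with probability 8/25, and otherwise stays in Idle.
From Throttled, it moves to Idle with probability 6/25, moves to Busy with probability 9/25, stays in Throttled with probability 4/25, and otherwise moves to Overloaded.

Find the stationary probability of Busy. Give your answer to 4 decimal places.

Let the stationary distribution be π with π = πP and π_1 + π_2 + π_3 + π_4 = 1.
π_1 = 0.28·π_1 + 0.4·π_2 + 0.24·π_3 + 0.36·π_4
π_2 = 0.24·π_1 + 0.24·π_2 + 0.2·π_3 + 0.24·π_4
π_3 = 0.28·π_1 + 0.16·π_2 + 0.24·π_3 + 0.24·π_4
Solving with the normalization constraint gives π = (0.3159, 0.2306, 0.2342, 0.2193).
So the stationary probability of Busy is 0.3159.

0.3159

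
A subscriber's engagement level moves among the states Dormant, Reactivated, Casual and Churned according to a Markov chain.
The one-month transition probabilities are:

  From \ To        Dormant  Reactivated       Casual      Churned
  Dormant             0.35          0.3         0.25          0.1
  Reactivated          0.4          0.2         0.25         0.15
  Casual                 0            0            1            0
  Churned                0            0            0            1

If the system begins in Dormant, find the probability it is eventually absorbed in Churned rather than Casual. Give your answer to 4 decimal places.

0.3125

Let h(s) be the probability of absorption at Churned starting from transient state s. Then h(Churned) = 1 and h(Casual) = 0. By first-step analysis:
h(Dormant) = 0.35·h(Dormant) + 0.3·h(Reactivated) + 0.25·0 + 0.1·1
h(Reactivated) = 0.4·h(Dormant) + 0.2·h(Reactivated) + 0.25·0 + 0.15·1
Solving: h(Dormant) = 0.3125, h(Reactivated) = 0.3438.
Starting from Dormant, the probability is 0.3125.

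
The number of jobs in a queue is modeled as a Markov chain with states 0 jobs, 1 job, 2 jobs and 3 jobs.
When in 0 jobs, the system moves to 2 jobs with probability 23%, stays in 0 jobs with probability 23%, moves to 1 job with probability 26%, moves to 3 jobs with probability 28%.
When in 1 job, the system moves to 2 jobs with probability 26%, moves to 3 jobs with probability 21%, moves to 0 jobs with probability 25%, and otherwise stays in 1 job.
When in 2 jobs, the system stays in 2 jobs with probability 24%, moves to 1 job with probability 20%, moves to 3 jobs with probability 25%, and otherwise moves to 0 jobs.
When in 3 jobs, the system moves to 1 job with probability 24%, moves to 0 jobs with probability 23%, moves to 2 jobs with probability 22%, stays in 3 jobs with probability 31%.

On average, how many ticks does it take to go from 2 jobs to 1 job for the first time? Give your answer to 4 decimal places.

4.4057

Let t(s) be the expected number of ticks to first reach 1 job from state s, with t(1 job) = 0. Conditioning on the first tick:
t(0 jobs) = 1 + 0.23·t(0 jobs) + 0.23·t(2 jobs) + 0.28·t(3 jobs)
t(2 jobs) = 1 + 0.31·t(0 jobs) + 0.24·t(2 jobs) + 0.25·t(3 jobs)
t(3 jobs) = 1 + 0.23·t(0 jobs) + 0.22·t(2 jobs) + 0.31·t(3 jobs)
Solving: t(0 jobs) = 4.1563, t(2 jobs) = 4.4057, t(3 jobs) = 4.2394.
Expected ticks from 2 jobs to 1 job: 4.4057.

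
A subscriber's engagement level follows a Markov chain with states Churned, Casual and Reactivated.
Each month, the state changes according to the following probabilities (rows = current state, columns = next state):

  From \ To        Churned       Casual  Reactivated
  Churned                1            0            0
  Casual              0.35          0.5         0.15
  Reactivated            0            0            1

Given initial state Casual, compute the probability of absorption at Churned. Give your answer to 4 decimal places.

0.7000

Let h(s) be the probability of absorption at Churned starting from transient state s. Then h(Churned) = 1 and h(Reactivated) = 0. By first-step analysis:
h(Casual) = 0.35·1 + 0.5·h(Casual) + 0.15·0
Solving: h(Casual) = 0.7000.
Starting from Casual, the probability is 0.7000.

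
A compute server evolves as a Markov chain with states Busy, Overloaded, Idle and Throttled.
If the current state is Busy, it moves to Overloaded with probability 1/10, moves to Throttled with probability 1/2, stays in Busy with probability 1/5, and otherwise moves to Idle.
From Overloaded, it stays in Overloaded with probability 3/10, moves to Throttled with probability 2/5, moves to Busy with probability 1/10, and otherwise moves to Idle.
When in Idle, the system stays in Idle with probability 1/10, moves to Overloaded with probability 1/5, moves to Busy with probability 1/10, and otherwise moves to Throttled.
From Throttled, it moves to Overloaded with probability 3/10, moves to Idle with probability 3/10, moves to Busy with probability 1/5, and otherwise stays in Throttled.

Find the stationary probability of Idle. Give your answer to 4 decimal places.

Let the stationary distribution be π with π = πP and π_1 + π_2 + π_3 + π_4 = 1.
π_1 = 0.2·π_1 + 0.1·π_2 + 0.1·π_3 + 0.2·π_4
π_2 = 0.1·π_1 + 0.3·π_2 + 0.2·π_3 + 0.3·π_4
π_3 = 0.2·π_1 + 0.2·π_2 + 0.1·π_3 + 0.3·π_4
Solving with the normalization constraint gives π = (0.1536, 0.2476, 0.2166, 0.3822).
So the stationary probability of Idle is 0.2166.

0.2166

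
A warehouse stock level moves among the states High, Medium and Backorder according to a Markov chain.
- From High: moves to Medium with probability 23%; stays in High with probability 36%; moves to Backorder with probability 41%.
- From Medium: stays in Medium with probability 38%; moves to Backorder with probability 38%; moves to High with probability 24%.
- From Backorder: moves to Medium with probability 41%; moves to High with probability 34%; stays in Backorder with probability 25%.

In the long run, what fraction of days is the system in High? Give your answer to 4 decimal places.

Let the stationary distribution be π with π = πP and π_1 + π_2 + π_3 = 1.
π_1 = 0.36·π_1 + 0.24·π_2 + 0.34·π_3
π_2 = 0.23·π_1 + 0.38·π_2 + 0.41·π_3
Solving with the normalization constraint gives π = (0.3119, 0.3436, 0.3446).
So the stationary probability of High is 0.3119.

0.3119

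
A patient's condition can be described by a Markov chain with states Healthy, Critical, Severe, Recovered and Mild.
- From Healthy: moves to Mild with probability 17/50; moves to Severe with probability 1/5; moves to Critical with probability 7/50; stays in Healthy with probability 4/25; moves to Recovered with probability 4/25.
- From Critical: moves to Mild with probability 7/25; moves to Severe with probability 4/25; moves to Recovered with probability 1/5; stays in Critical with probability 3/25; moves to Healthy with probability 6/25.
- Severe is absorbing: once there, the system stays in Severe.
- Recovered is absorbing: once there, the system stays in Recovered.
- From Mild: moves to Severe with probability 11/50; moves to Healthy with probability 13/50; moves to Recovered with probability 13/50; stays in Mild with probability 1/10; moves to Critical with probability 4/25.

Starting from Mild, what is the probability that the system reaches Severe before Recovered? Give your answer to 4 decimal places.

0.4755

Let h(s) be the probability of absorption at Severe starting from transient state s. Then h(Severe) = 1 and h(Recovered) = 0. By first-step analysis:
h(Healthy) = 0.16·h(Healthy) + 0.14·h(Critical) + 0.2·1 + 0.16·0 + 0.34·h(Mild)
h(Critical) = 0.24·h(Healthy) + 0.12·h(Critical) + 0.16·1 + 0.2·0 + 0.28·h(Mild)
h(Mild) = 0.26·h(Healthy) + 0.16·h(Critical) + 0.22·1 + 0.26·0 + 0.1·h(Mild)
Solving: h(Healthy) = 0.5092, h(Critical) = 0.4720, h(Mild) = 0.4755.
Starting from Mild, the probability is 0.4755.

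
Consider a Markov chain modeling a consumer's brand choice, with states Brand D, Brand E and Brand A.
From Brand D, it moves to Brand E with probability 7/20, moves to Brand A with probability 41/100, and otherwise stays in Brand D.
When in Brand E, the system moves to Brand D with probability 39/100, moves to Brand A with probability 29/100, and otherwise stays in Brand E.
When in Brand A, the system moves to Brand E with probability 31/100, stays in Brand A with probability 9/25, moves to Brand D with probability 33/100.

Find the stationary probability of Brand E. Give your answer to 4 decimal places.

Let the stationary distribution be π with π = πP and π_1 + π_2 + π_3 = 1.
π_1 = 0.24·π_1 + 0.39·π_2 + 0.33·π_3
π_2 = 0.35·π_1 + 0.32·π_2 + 0.31·π_3
Solving with the normalization constraint gives π = (0.3207, 0.3261, 0.3532).
So the stationary probability of Brand E is 0.3261.

0.3261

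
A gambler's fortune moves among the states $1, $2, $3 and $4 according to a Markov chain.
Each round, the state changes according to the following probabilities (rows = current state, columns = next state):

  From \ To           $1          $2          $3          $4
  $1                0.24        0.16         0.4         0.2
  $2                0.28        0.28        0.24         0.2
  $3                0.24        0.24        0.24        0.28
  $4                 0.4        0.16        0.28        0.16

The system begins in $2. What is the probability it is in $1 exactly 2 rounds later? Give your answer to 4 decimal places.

Propagate the distribution vector 2 rounds from $2.
After 0 rounds: (0.0000, 1.0000, 0.0000, 0.0000)
After 1 round: (0.2800, 0.2800, 0.2400, 0.2000)
After 2 rounds: (0.2832, 0.2128, 0.2928, 0.2112)
P(in $1 after 2 rounds) = 0.2832

0.2832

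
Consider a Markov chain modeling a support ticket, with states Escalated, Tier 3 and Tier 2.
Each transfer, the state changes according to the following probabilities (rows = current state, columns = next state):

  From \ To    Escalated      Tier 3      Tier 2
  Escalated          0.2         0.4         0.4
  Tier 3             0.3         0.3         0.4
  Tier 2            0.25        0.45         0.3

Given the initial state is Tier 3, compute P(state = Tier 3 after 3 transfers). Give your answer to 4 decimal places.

0.3790

Propagate the distribution vector 3 transfers from Tier 3.
After 0 transfers: (0.0000, 1.0000, 0.0000)
After 1 transfer: (0.3000, 0.3000, 0.4000)
After 2 transfers: (0.2500, 0.3900, 0.3600)
After 3 transfers: (0.2570, 0.3790, 0.3640)
P(in Tier 3 after 3 transfers) = 0.3790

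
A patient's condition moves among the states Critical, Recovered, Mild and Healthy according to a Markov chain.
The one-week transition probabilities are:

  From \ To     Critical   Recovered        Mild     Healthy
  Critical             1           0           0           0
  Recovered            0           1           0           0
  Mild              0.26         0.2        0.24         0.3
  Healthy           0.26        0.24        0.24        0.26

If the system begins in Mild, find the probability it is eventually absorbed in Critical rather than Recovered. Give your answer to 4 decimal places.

0.5514

Let h(s) be the probability of absorption at Critical starting from transient state s. Then h(Critical) = 1 and h(Recovered) = 0. By first-step analysis:
h(Mild) = 0.26·1 + 0.2·0 + 0.24·h(Mild) + 0.3·h(Healthy)
h(Healthy) = 0.26·1 + 0.24·0 + 0.24·h(Mild) + 0.26·h(Healthy)
Solving: h(Mild) = 0.5514, h(Healthy) = 0.5302.
Starting from Mild, the probability is 0.5514.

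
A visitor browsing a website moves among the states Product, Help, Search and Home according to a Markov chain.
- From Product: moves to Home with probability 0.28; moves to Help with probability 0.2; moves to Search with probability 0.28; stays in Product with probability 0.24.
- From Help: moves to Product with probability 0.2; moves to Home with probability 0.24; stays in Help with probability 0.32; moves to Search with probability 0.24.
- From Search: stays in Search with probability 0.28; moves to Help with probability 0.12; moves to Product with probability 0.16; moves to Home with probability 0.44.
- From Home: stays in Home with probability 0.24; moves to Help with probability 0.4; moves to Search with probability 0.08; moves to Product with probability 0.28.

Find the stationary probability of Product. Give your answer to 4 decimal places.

0.2238

Let the stationary distribution be π with π = πP and π_1 + π_2 + π_3 + π_4 = 1.
π_1 = 0.24·π_1 + 0.2·π_2 + 0.16·π_3 + 0.28·π_4
π_2 = 0.2·π_1 + 0.32·π_2 + 0.12·π_3 + 0.4·π_4
π_3 = 0.28·π_1 + 0.24·π_2 + 0.28·π_3 + 0.08·π_4
Solving with the normalization constraint gives π = (0.2238, 0.2743, 0.2108, 0.2911).
So the stationary probability of Product is 0.2238.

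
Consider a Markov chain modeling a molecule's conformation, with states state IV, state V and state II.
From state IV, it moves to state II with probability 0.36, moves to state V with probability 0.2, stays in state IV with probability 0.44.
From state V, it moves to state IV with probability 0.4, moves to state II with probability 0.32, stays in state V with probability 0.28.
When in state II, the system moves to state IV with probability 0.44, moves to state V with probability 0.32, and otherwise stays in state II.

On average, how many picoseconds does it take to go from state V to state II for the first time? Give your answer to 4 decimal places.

Let t(s) be the expected number of picoseconds to first reach state II from state s, with t(state II) = 0. Conditioning on the first picosecond:
t(state IV) = 1 + 0.44·t(state IV) + 0.2·t(state V)
t(state V) = 1 + 0.4·t(state IV) + 0.28·t(state V)
Solving: t(state IV) = 2.8465, t(state V) = 2.9703.
Expected picoseconds from state V to state II: 2.9703.

2.9703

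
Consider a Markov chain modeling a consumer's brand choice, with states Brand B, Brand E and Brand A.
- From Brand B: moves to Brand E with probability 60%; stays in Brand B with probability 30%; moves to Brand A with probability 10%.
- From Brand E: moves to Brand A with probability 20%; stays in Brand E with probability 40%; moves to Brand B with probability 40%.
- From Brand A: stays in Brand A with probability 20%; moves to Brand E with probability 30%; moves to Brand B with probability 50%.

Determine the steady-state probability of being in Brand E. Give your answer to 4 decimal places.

Let the stationary distribution be π with π = πP and π_1 + π_2 + π_3 = 1.
π_1 = 0.3·π_1 + 0.4·π_2 + 0.5·π_3
π_2 = 0.6·π_1 + 0.4·π_2 + 0.3·π_3
Solving with the normalization constraint gives π = (0.3784, 0.4595, 0.1622).
So the stationary probability of Brand E is 0.4595.

0.4595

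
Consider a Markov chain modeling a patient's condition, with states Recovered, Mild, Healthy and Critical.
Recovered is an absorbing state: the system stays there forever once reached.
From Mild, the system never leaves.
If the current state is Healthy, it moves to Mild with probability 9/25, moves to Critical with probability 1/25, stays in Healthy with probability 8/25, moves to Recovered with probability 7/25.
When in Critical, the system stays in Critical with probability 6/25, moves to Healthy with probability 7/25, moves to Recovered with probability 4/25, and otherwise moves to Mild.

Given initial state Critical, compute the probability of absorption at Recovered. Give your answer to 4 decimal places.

0.3703

Let h(s) be the probability of absorption at Recovered starting from transient state s. Then h(Recovered) = 1 and h(Mild) = 0. By first-step analysis:
h(Healthy) = 0.28·1 + 0.36·0 + 0.32·h(Healthy) + 0.04·h(Critical)
h(Critical) = 0.16·1 + 0.32·0 + 0.28·h(Healthy) + 0.24·h(Critical)
Solving: h(Healthy) = 0.4335, h(Critical) = 0.3703.
Starting from Critical, the probability is 0.3703.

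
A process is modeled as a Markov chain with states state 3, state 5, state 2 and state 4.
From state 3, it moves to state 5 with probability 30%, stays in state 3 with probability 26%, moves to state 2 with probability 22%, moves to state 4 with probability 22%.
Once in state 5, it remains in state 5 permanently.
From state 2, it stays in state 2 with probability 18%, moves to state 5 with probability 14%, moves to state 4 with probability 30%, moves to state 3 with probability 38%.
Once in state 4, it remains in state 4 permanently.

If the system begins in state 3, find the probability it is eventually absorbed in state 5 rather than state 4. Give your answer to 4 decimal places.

Let h(s) be the probability of absorption at state 5 starting from transient state s. Then h(state 5) = 1 and h(state 4) = 0. By first-step analysis:
h(state 3) = 0.26·h(state 3) + 0.3·1 + 0.22·h(state 2) + 0.22·0
h(state 2) = 0.38·h(state 3) + 0.14·1 + 0.18·h(state 2) + 0.3·0
Solving: h(state 3) = 0.5291, h(state 2) = 0.4159.
Starting from state 3, the probability is 0.5291.

0.5291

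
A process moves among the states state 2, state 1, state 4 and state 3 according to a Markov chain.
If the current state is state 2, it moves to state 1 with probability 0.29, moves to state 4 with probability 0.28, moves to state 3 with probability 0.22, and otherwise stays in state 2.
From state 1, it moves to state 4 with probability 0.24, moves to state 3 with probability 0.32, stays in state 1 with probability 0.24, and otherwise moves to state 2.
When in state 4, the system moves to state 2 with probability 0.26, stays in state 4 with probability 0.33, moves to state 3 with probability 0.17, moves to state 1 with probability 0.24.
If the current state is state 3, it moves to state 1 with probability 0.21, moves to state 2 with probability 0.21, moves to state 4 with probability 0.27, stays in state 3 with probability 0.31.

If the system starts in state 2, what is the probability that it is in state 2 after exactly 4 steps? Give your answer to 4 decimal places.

0.2217

Propagate the distribution vector 4 steps from state 2.
After 0 steps: (1.0000, 0.0000, 0.0000, 0.0000)
After 1 step: (0.2100, 0.2900, 0.2800, 0.2200)
After 2 steps: (0.2211, 0.2439, 0.2802, 0.2548)
After 3 steps: (0.2216, 0.2434, 0.2817, 0.2533)
After 4 steps: (0.2217, 0.2435, 0.2818, 0.2531)
P(in state 2 after 4 steps) = 0.2217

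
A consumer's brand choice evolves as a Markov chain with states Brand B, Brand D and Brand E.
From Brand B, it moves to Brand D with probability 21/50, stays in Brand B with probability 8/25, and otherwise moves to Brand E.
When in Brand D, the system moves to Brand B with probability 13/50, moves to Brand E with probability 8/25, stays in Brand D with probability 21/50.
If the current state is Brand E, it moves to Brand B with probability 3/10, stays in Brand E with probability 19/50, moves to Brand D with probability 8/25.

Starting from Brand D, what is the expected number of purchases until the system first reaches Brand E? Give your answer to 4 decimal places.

Let t(s) be the expected number of purchases to first reach Brand E from state s, with t(Brand E) = 0. Conditioning on the first purchase:
t(Brand B) = 1 + 0.32·t(Brand B) + 0.42·t(Brand D)
t(Brand D) = 1 + 0.26·t(Brand B) + 0.42·t(Brand D)
Solving: t(Brand B) = 3.5063, t(Brand D) = 3.2959.
Expected purchases from Brand D to Brand E: 3.2959.

3.2959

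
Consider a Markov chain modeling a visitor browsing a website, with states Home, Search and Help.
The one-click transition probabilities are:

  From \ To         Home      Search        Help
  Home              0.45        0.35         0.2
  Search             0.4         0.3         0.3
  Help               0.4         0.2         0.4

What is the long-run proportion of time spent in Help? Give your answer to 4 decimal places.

0.2865

Let the stationary distribution be π with π = πP and π_1 + π_2 + π_3 = 1.
π_1 = 0.45·π_1 + 0.4·π_2 + 0.4·π_3
π_2 = 0.35·π_1 + 0.3·π_2 + 0.2·π_3
Solving with the normalization constraint gives π = (0.4211, 0.2924, 0.2865).
So the stationary probability of Help is 0.2865.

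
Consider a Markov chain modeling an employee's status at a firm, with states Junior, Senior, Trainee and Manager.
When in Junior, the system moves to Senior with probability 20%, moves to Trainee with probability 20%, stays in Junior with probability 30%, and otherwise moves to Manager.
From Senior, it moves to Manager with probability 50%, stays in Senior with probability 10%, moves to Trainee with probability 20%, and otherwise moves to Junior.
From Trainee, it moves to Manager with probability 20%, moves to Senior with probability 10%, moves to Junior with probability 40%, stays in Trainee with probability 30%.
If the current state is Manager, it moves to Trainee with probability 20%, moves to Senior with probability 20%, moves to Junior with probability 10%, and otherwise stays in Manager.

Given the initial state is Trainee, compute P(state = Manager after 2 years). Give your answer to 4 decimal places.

Propagate the distribution vector 2 years from Trainee.
After 0 years: (0.0000, 0.0000, 1.0000, 0.0000)
After 1 year: (0.4000, 0.1000, 0.3000, 0.2000)
After 2 years: (0.2800, 0.1600, 0.2300, 0.3300)
P(in Manager after 2 years) = 0.3300

0.3300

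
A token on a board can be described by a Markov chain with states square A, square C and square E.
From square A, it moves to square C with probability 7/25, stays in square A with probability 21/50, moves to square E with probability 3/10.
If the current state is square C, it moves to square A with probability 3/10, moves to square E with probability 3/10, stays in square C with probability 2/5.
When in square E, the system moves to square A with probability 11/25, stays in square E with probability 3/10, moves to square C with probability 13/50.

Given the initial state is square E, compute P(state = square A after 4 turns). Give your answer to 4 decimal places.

Propagate the distribution vector 4 turns from square E.
After 0 turns: (0.0000, 0.0000, 1.0000)
After 1 turn: (0.4400, 0.2600, 0.3000)
After 2 turns: (0.3948, 0.3052, 0.3000)
After 3 turns: (0.3894, 0.3106, 0.3000)
After 4 turns: (0.3887, 0.3113, 0.3000)
P(in square A after 4 turns) = 0.3887

0.3887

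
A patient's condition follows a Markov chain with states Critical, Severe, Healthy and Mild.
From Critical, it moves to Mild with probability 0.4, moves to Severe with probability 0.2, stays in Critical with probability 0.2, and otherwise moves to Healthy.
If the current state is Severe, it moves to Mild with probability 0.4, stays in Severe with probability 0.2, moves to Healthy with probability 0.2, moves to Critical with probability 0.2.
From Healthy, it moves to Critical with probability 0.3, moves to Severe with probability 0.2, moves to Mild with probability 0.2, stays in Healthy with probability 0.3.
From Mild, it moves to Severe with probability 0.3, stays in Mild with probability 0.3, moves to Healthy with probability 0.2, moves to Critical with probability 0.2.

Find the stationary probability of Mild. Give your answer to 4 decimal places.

Let the stationary distribution be π with π = πP and π_1 + π_2 + π_3 + π_4 = 1.
π_1 = 0.2·π_1 + 0.2·π_2 + 0.3·π_3 + 0.2·π_4
π_2 = 0.2·π_1 + 0.2·π_2 + 0.2·π_3 + 0.3·π_4
π_3 = 0.2·π_1 + 0.2·π_2 + 0.3·π_3 + 0.2·π_4
Solving with the normalization constraint gives π = (0.2222, 0.2323, 0.2222, 0.3232).
So the stationary probability of Mild is 0.3232.

0.3232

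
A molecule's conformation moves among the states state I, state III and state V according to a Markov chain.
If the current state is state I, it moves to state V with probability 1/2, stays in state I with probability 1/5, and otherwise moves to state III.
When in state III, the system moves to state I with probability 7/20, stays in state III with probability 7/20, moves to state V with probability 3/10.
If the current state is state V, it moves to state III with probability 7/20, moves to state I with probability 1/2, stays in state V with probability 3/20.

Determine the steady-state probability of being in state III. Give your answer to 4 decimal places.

Let the stationary distribution be π with π = πP and π_1 + π_2 + π_3 = 1.
π_1 = 0.2·π_1 + 0.35·π_2 + 0.5·π_3
π_2 = 0.3·π_1 + 0.35·π_2 + 0.35·π_3
Solving with the normalization constraint gives π = (0.3462, 0.3327, 0.3211).
So the stationary probability of state III is 0.3327.

0.3327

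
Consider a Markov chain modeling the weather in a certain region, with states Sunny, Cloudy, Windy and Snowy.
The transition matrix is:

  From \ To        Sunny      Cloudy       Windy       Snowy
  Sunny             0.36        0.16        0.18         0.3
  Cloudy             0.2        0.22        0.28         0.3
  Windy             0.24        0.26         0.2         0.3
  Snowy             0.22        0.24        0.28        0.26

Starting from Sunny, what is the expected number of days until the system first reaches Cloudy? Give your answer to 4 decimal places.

Let t(s) be the expected number of days to first reach Cloudy from state s, with t(Cloudy) = 0. Conditioning on the first day:
t(Sunny) = 1 + 0.36·t(Sunny) + 0.18·t(Windy) + 0.3·t(Snowy)
t(Windy) = 1 + 0.24·t(Sunny) + 0.2·t(Windy) + 0.3·t(Snowy)
t(Snowy) = 1 + 0.22·t(Sunny) + 0.28·t(Windy) + 0.26·t(Snowy)
Solving: t(Sunny) = 4.8927, t(Windy) = 4.3934, t(Snowy) = 4.4683.
Expected days from Sunny to Cloudy: 4.8927.

4.8927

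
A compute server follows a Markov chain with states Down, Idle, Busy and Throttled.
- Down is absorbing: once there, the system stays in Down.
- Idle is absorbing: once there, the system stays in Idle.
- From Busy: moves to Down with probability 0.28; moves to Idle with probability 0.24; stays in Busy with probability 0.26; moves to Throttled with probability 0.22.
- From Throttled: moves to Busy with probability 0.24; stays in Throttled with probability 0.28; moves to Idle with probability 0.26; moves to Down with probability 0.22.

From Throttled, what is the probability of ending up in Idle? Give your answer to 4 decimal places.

0.5208

Let h(s) be the probability of absorption at Idle starting from transient state s. Then h(Idle) = 1 and h(Down) = 0. By first-step analysis:
h(Busy) = 0.28·0 + 0.24·1 + 0.26·h(Busy) + 0.22·h(Throttled)
h(Throttled) = 0.22·0 + 0.26·1 + 0.24·h(Busy) + 0.28·h(Throttled)
Solving: h(Busy) = 0.4792, h(Throttled) = 0.5208.
Starting from Throttled, the probability is 0.5208.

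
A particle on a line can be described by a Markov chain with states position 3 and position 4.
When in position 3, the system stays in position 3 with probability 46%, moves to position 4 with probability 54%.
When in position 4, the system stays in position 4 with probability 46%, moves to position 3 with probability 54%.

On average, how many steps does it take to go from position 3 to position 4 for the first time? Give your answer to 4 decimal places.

Let t(s) be the expected number of steps to first reach position 4 from state s, with t(position 4) = 0. Conditioning on the first step:
t(position 3) = 1 + 0.46·t(position 3)
Solving: t(position 3) = 1.8519.
Expected steps from position 3 to position 4: 1.8519.

1.8519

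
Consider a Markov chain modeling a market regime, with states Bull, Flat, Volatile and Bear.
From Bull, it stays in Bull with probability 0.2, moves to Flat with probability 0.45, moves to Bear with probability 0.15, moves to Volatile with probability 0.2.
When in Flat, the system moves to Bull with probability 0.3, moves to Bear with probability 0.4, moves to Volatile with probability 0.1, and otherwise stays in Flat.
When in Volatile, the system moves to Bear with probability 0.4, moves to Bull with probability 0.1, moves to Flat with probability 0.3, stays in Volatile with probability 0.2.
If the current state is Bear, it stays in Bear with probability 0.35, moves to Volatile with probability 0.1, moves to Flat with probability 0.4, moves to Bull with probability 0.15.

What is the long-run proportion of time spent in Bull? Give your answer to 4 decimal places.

0.2031

Let the stationary distribution be π with π = πP and π_1 + π_2 + π_3 + π_4 = 1.
π_1 = 0.2·π_1 + 0.3·π_2 + 0.1·π_3 + 0.15·π_4
π_2 = 0.45·π_1 + 0.2·π_2 + 0.3·π_3 + 0.4·π_4
π_3 = 0.2·π_1 + 0.1·π_2 + 0.2·π_3 + 0.1·π_4
Solving with the normalization constraint gives π = (0.2031, 0.3307, 0.1337, 0.3326).
So the stationary probability of Bull is 0.2031.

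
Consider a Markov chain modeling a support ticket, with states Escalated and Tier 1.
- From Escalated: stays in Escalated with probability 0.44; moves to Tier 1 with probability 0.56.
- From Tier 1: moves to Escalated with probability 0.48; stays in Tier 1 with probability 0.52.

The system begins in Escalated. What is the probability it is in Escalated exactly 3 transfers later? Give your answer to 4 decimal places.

0.4615

Propagate the distribution vector 3 transfers from Escalated.
After 0 transfers: (1.0000, 0.0000)
After 1 transfer: (0.4400, 0.5600)
After 2 transfers: (0.4624, 0.5376)
After 3 transfers: (0.4615, 0.5385)
P(in Escalated after 3 transfers) = 0.4615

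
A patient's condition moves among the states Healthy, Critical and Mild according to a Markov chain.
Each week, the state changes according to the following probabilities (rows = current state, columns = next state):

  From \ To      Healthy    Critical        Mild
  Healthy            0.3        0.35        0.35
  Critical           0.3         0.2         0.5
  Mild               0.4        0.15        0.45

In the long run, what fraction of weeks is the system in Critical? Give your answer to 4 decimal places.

0.2300

Let the stationary distribution be π with π = πP and π_1 + π_2 + π_3 = 1.
π_1 = 0.3·π_1 + 0.3·π_2 + 0.4·π_3
π_2 = 0.35·π_1 + 0.2·π_2 + 0.15·π_3
Solving with the normalization constraint gives π = (0.3427, 0.2300, 0.4272).
So the stationary probability of Critical is 0.2300.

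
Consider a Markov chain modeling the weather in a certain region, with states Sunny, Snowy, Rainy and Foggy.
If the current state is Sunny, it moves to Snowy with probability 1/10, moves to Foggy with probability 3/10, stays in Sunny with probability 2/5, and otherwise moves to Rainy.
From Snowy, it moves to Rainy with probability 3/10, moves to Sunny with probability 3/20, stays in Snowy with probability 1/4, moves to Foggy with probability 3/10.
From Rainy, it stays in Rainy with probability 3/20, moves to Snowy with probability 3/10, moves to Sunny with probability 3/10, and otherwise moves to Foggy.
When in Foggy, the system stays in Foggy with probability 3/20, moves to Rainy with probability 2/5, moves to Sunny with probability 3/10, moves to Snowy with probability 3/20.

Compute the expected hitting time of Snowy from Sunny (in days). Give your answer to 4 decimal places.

6.2436

Let t(s) be the expected number of days to first reach Snowy from state s, with t(Snowy) = 0. Conditioning on the first day:
t(Sunny) = 1 + 0.4·t(Sunny) + 0.2·t(Rainy) + 0.3·t(Foggy)
t(Rainy) = 1 + 0.3·t(Sunny) + 0.15·t(Rainy) + 0.25·t(Foggy)
t(Foggy) = 1 + 0.3·t(Sunny) + 0.4·t(Rainy) + 0.15·t(Foggy)
Solving: t(Sunny) = 6.2436, t(Rainy) = 5.0769, t(Foggy) = 5.7692.
Expected days from Sunny to Snowy: 6.2436.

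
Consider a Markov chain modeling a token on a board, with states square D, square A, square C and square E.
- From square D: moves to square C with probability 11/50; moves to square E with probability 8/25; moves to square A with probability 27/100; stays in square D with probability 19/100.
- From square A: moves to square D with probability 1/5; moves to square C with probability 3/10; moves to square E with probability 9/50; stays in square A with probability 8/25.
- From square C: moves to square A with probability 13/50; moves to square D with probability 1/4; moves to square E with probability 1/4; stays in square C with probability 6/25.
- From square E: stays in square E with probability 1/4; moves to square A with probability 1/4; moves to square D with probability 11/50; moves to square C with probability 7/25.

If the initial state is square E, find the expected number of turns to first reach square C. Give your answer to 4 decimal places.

Let t(s) be the expected number of turns to first reach square C from state s, with t(square C) = 0. Conditioning on the first turn:
t(square D) = 1 + 0.19·t(square D) + 0.27·t(square A) + 0.32·t(square E)
t(square A) = 1 + 0.2·t(square D) + 0.32·t(square A) + 0.18·t(square E)
t(square E) = 1 + 0.22·t(square D) + 0.25·t(square A) + 0.25·t(square E)
Solving: t(square D) = 3.8752, t(square A) = 3.5801, t(square E) = 3.6634.
Expected turns from square E to square C: 3.6634.

3.6634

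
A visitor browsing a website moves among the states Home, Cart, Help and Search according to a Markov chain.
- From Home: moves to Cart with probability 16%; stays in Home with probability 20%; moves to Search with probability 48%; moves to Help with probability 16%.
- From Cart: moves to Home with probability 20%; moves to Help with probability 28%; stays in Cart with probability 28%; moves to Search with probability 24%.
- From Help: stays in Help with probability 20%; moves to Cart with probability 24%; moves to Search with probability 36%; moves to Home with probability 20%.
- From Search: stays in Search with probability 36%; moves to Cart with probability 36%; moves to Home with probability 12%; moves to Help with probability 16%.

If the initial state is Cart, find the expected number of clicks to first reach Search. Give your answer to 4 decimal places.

3.1601

Let t(s) be the expected number of clicks to first reach Search from state s, with t(Search) = 0. Conditioning on the first click:
t(Home) = 1 + 0.2·t(Home) + 0.16·t(Cart) + 0.16·t(Help)
t(Cart) = 1 + 0.2·t(Home) + 0.28·t(Cart) + 0.28·t(Help)
t(Help) = 1 + 0.2·t(Home) + 0.24·t(Cart) + 0.2·t(Help)
Solving: t(Home) = 2.4438, t(Cart) = 3.1601, t(Help) = 2.8090.
Expected clicks from Cart to Search: 3.1601.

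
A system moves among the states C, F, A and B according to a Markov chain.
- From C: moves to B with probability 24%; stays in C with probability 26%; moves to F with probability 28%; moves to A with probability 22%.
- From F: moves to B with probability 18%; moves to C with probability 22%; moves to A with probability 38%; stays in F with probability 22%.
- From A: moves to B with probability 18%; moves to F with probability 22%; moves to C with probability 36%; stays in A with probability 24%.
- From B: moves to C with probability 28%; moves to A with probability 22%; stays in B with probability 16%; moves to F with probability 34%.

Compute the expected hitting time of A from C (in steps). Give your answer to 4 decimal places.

Let t(s) be the expected number of steps to first reach A from state s, with t(A) = 0. Conditioning on the first step:
t(C) = 1 + 0.26·t(C) + 0.28·t(F) + 0.24·t(B)
t(F) = 1 + 0.22·t(C) + 0.22·t(F) + 0.18·t(B)
t(B) = 1 + 0.28·t(C) + 0.34·t(F) + 0.16·t(B)
Solving: t(C) = 3.7859, t(F) = 3.2162, t(B) = 3.7543.
Expected steps from C to A: 3.7859.

3.7859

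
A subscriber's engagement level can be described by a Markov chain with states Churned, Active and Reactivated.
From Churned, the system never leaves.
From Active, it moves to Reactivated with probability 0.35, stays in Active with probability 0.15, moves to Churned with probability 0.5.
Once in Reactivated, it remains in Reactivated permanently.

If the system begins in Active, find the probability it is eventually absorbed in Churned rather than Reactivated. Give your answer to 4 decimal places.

0.5882

Let h(s) be the probability of absorption at Churned starting from transient state s. Then h(Churned) = 1 and h(Reactivated) = 0. By first-step analysis:
h(Active) = 0.5·1 + 0.15·h(Active) + 0.35·0
Solving: h(Active) = 0.5882.
Starting from Active, the probability is 0.5882.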